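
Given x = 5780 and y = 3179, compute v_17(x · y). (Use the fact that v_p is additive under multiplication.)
v_17(18374620) = 4

v_p(x) = 2 (factor: 5780 = 17^2 · 20); v_p(y) = 2 (factor: 3179 = 17^2 · 11). Additivity: v_p(xy) = v_p(x) + v_p(y) = 2 + 2 = 4. (Direct check: xy = 18374620 = 17^4 · (220).)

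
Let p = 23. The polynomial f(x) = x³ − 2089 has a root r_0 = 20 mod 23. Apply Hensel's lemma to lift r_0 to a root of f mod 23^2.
r_1 = 526 (mod 529)

Hensel: r_{i+1} = r_i − f(r_i)/f′(r_i) mod 23^{i+2}, where f′(x) = 3x². Iterate:
  r_0 = 20 (mod 23)
  r_1 = 526 (mod 529)
Final: r = 526 with f(r) ≡ 0 mod 23^2.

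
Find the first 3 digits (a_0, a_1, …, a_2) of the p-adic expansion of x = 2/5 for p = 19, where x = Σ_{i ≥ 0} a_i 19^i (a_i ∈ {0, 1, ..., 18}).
(a_0, …, a_2) = (8, 11, 7)

v_19(2/5) = 0 (numerator and denominator both coprime to 19), so x ∈ ℤ_19^×. Compute digits iteratively via a_i = x_i mod 19, x_{i+1} = (x_i − a_i)/19, with x_0 = x:
  x_0 = 2/5;  a_0 = 8;  x_1 = (x_0 − 8)/19 = -2/5
  x_1 = -2/5;  a_1 = 11;  x_2 = (x_1 − 11)/19 = -3/5
  x_2 = -3/5;  a_2 = 7;  x_3 = (x_2 − 7)/19 = -2/5
Digits: (8, 11, 7).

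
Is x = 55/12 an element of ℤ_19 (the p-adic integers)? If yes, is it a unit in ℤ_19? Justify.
x ∈ ℤ_19^× (unit); v_19(x) = 0

ℤ_19 = {x ∈ ℚ_19 : v_19(x) ≥ 0} and ℤ_19^× = {x ∈ ℤ_19 : v_19(x) = 0}. Here v_19(55/12) = v_19(num) − v_19(den) = 0; compare against these criteria.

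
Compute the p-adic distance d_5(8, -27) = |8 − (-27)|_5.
d_5(8, -27) = 1/5

Step 1 — x − y = 8 − (-27) = 35. Step 2 — v_5(35) = 1 (factor: 35 = (5^1 · 7); the sign does not affect v_p). Step 3 — |x − y|_5 = 5^{-1} = 1/5.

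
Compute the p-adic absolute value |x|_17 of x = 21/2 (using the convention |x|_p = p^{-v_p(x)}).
|21/2|_17 = 1

Step 1 — compute v_17(x) by factoring powers of 17 out of the numerator and denominator: v_17(21/2) = 0. Step 2 — apply |x|_p = p^{-v_p(x)} = 17^{0} = 1.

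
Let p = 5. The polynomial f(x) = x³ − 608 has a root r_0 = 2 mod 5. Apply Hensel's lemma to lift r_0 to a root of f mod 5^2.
r_1 = 2 (mod 25)

Hensel: r_{i+1} = r_i − f(r_i)/f′(r_i) mod 5^{i+2}, where f′(x) = 3x². Iterate:
  r_0 = 2 (mod 5)
  r_1 = 2 (mod 25)
Final: r = 2 with f(r) ≡ 0 mod 5^2.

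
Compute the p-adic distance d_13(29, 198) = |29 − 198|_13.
d_13(29, 198) = 1/169

Step 1 — x − y = 29 − 198 = -169. Step 2 — v_13(-169) = 2 (factor: -169 = −(13^2 · 1); the sign does not affect v_p). Step 3 — |x − y|_13 = 13^{-2} = 1/169.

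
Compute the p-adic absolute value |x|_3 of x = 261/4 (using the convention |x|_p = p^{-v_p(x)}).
|261/4|_3 = 1/9

Step 1 — compute v_3(x) by factoring powers of 3 out of the numerator and denominator: v_3(261/4) = 2. Step 2 — apply |x|_p = p^{-v_p(x)} = 3^{-2} = 1/9.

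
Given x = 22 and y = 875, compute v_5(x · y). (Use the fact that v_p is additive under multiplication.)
v_5(19250) = 3

v_p(x) = 0 (factor: 22 = 5^0 · 22); v_p(y) = 3 (factor: 875 = 5^3 · 7). Additivity: v_p(xy) = v_p(x) + v_p(y) = 0 + 3 = 3. (Direct check: xy = 19250 = 5^3 · (154).)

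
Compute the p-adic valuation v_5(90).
v_5(90) = 1

v_5(n) is the largest exponent k such that 5^k divides n. Factor out: 90 = 5^1 · 18. (Sign doesn't affect v_p.) So v_5(90) = 1.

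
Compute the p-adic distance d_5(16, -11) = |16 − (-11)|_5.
d_5(16, -11) = 1

Step 1 — x − y = 16 − (-11) = 27. Step 2 — v_5(27) = 0 (factor: 27 = (5^0 · 27); the sign does not affect v_p). Step 3 — |x − y|_5 = 5^{0} = 1.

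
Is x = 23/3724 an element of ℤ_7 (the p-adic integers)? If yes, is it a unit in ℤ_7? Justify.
x ∉ ℤ_7 (v_7(x) = -2 < 0)

ℤ_7 = {x ∈ ℚ_7 : v_7(x) ≥ 0} and ℤ_7^× = {x ∈ ℤ_7 : v_7(x) = 0}. Here v_7(23/3724) = v_7(num) − v_7(den) = -2; compare against these criteria.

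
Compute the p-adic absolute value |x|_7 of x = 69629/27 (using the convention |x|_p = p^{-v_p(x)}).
|69629/27|_7 = 1/2401

Step 1 — compute v_7(x) by factoring powers of 7 out of the numerator and denominator: v_7(69629/27) = 4. Step 2 — apply |x|_p = p^{-v_p(x)} = 7^{-4} = 1/2401.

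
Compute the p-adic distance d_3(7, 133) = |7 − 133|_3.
d_3(7, 133) = 1/9

Step 1 — x − y = 7 − 133 = -126. Step 2 — v_3(-126) = 2 (factor: -126 = −(3^2 · 14); the sign does not affect v_p). Step 3 — |x − y|_3 = 3^{-2} = 1/9.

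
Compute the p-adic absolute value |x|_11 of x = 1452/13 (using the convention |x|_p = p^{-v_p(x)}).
|1452/13|_11 = 1/121

Step 1 — compute v_11(x) by factoring powers of 11 out of the numerator and denominator: v_11(1452/13) = 2. Step 2 — apply |x|_p = p^{-v_p(x)} = 11^{-2} = 1/121.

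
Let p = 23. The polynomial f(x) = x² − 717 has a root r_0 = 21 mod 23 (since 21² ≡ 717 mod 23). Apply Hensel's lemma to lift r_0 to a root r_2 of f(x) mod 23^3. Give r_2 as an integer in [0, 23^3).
r_2 = 9474 (mod 12167)

Hensel's recurrence: r_{i+1} = r_i − f(r_i)·(f′(r_i))^{-1} mod 23^{i+2}, with f′(x) = 2x. Iterate:
  r_0 = 21 (mod 23)
  r_1 = 481 (mod 529)
  r_2 = 9474 (mod 12167)
Final: r_2 = 9474, and one checks f(r_2) ≡ 0 mod 23^3.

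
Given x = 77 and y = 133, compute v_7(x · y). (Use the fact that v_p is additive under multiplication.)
v_7(10241) = 2

v_p(x) = 1 (factor: 77 = 7^1 · 11); v_p(y) = 1 (factor: 133 = 7^1 · 19). Additivity: v_p(xy) = v_p(x) + v_p(y) = 1 + 1 = 2. (Direct check: xy = 10241 = 7^2 · (209).)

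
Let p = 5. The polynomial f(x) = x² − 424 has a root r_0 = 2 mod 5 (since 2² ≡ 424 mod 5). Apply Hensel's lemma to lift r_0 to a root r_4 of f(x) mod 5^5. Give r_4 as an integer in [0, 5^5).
r_4 = 257 (mod 3125)

Hensel's recurrence: r_{i+1} = r_i − f(r_i)·(f′(r_i))^{-1} mod 5^{i+2}, with f′(x) = 2x. Iterate:
  r_0 = 2 (mod 5)
  r_1 = 7 (mod 25)
  r_2 = 7 (mod 125)
  r_3 = 257 (mod 625)
  r_4 = 257 (mod 3125)
Final: r_4 = 257, and one checks f(r_4) ≡ 0 mod 5^5.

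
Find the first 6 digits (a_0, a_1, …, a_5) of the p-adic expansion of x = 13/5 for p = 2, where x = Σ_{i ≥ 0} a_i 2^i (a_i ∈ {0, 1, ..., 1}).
(a_0, …, a_5) = (1, 0, 0, 1, 0, 1)

v_2(13/5) = 0 (numerator and denominator both coprime to 2), so x ∈ ℤ_2^×. Compute digits iteratively via a_i = x_i mod 2, x_{i+1} = (x_i − a_i)/2, with x_0 = x:
  x_0 = 13/5;  a_0 = 1;  x_1 = (x_0 − 1)/2 = 4/5
  x_1 = 4/5;  a_1 = 0;  x_2 = (x_1 − 0)/2 = 2/5
  x_2 = 2/5;  a_2 = 0;  x_3 = (x_2 − 0)/2 = 1/5
  x_3 = 1/5;  a_3 = 1;  x_4 = (x_3 − 1)/2 = -2/5
  x_4 = -2/5;  a_4 = 0;  x_5 = (x_4 − 0)/2 = -1/5
  x_5 = -1/5;  a_5 = 1;  x_6 = (x_5 − 1)/2 = -3/5
Digits: (1, 0, 0, 1, 0, 1).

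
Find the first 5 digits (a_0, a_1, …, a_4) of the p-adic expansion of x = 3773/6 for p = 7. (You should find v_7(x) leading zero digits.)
(a_0, …, a_4) = (0, 0, 0, 3, 1)

v_7(3773/6) = 3, so a_0 = ... = a_2 = 0. Factor out: x = 7^3 · u with u = 11/6 a unit in ℤ_7. Expand u iteratively via a_{v+i} = u_i mod 7, u_{i+1} = (u_i − a_{v+i})/7:
  u_0 = 11/6;  a_3 = 3;  u_1 = (u_0 − 3)/7 = -1/6
  u_1 = -1/6;  a_4 = 1;  u_2 = (u_1 − 1)/7 = -1/6
Digits: (0, 0, 0, 3, 1).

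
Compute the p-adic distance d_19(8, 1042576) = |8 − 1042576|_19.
d_19(8, 1042576) = 1/130321

Step 1 — x − y = 8 − 1042576 = -1042568. Step 2 — v_19(-1042568) = 4 (factor: -1042568 = −(19^4 · 8); the sign does not affect v_p). Step 3 — |x − y|_19 = 19^{-4} = 1/130321.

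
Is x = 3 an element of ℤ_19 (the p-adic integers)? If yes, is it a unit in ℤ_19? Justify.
x ∈ ℤ_19^× (unit); v_19(x) = 0

ℤ_19 = {x ∈ ℚ_19 : v_19(x) ≥ 0} and ℤ_19^× = {x ∈ ℤ_19 : v_19(x) = 0}. Here v_19(3) = v_19(num) − v_19(den) = 0; compare against these criteria.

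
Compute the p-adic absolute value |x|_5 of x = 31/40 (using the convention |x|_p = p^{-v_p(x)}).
|31/40|_5 = 5

Step 1 — compute v_5(x) by factoring powers of 5 out of the numerator and denominator: v_5(31/40) = -1. Step 2 — apply |x|_p = p^{-v_p(x)} = 5^{1} = 5.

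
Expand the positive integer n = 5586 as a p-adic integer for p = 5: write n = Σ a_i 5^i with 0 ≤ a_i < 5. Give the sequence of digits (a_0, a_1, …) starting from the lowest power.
(a_0, a_1, …) = (1, 2, 3, 4, 3, 1)

Repeated division by 5 gives the digits low-to-high: 5586 = 1 + 2·5^1 + 3·5^2 + 4·5^3 + 3·5^4 + 1·5^5. Digit sequence: (1, 2, 3, 4, 3, 1).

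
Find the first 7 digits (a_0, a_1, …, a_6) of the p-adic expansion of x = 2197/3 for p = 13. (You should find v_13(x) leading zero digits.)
(a_0, …, a_6) = (0, 0, 0, 9, 8, 8, 8)

v_13(2197/3) = 3, so a_0 = ... = a_2 = 0. Factor out: x = 13^3 · u with u = 1/3 a unit in ℤ_13. Expand u iteratively via a_{v+i} = u_i mod 13, u_{i+1} = (u_i − a_{v+i})/13:
  u_0 = 1/3;  a_3 = 9;  u_1 = (u_0 − 9)/13 = -2/3
  u_1 = -2/3;  a_4 = 8;  u_2 = (u_1 − 8)/13 = -2/3
  u_2 = -2/3;  a_5 = 8;  u_3 = (u_2 − 8)/13 = -2/3
  u_3 = -2/3;  a_6 = 8;  u_4 = (u_3 − 8)/13 = -2/3
Digits: (0, 0, 0, 9, 8, 8, 8).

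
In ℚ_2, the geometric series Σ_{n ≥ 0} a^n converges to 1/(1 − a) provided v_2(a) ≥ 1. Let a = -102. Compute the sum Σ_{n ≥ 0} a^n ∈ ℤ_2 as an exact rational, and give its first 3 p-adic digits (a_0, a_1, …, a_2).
Σ a^n = 1/(1 − a) = 1/103;  first 3 digits = (1, 1, 1)

v_2(a) = 1 ≥ 1, so the series converges in ℤ_2 to 1/(1 − a) = 1/(1 − (-102)) = 1/103. Expand this rational in ℤ_2: compute digits iteratively via d_i = x_i mod 2, x_{i+1} = (x_i − d_i)/2. The first 3 digits are (1, 1, 1).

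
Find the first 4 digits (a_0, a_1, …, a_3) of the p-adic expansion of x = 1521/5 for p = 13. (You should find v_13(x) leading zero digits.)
(a_0, …, a_3) = (0, 0, 7, 10)

v_13(1521/5) = 2, so a_0 = ... = a_1 = 0. Factor out: x = 13^2 · u with u = 9/5 a unit in ℤ_13. Expand u iteratively via a_{v+i} = u_i mod 13, u_{i+1} = (u_i − a_{v+i})/13:
  u_0 = 9/5;  a_2 = 7;  u_1 = (u_0 − 7)/13 = -2/5
  u_1 = -2/5;  a_3 = 10;  u_2 = (u_1 − 10)/13 = -4/5
Digits: (0, 0, 7, 10).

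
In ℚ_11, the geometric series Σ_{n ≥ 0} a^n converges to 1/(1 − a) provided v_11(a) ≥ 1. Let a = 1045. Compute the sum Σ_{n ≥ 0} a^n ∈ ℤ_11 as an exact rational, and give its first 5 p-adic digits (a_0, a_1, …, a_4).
Σ a^n = 1/(1 − a) = -1/1044;  first 5 digits = (1, 7, 2, 9, 8)

v_11(a) = 1 ≥ 1, so the series converges in ℤ_11 to 1/(1 − a) = 1/(1 − 1045) = -1/1044. Expand this rational in ℤ_11: compute digits iteratively via d_i = x_i mod 11, x_{i+1} = (x_i − d_i)/11. The first 5 digits are (1, 7, 2, 9, 8).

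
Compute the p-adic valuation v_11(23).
v_11(23) = 0

v_11(n) is the largest exponent k such that 11^k divides n. Factor out: 23 = 11^0 · 23. (Sign doesn't affect v_p.) So v_11(23) = 0.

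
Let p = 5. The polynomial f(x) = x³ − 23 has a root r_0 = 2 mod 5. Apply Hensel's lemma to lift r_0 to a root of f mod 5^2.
r_1 = 22 (mod 25)

Hensel: r_{i+1} = r_i − f(r_i)/f′(r_i) mod 5^{i+2}, where f′(x) = 3x². Iterate:
  r_0 = 2 (mod 5)
  r_1 = 22 (mod 25)
Final: r = 22 with f(r) ≡ 0 mod 5^2.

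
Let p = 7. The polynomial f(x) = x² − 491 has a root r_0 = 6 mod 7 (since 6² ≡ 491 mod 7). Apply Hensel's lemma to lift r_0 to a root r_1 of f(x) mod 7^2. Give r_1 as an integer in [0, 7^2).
r_1 = 48 (mod 49)

Hensel's recurrence: r_{i+1} = r_i − f(r_i)·(f′(r_i))^{-1} mod 7^{i+2}, with f′(x) = 2x. Iterate:
  r_0 = 6 (mod 7)
  r_1 = 48 (mod 49)
Final: r_1 = 48, and one checks f(r_1) ≡ 0 mod 7^2.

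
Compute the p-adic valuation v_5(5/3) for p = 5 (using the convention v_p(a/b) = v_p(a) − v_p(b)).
v_5(5/3) = 1

Factor powers of 5 from the numerator and denominator of the reduced fraction: 5 = 5^1 · 1 and 3 = 5^0 · 3. Apply v_p(a/b) = v_p(a) − v_p(b): v_5(5/3) = 1 − 0 = 1.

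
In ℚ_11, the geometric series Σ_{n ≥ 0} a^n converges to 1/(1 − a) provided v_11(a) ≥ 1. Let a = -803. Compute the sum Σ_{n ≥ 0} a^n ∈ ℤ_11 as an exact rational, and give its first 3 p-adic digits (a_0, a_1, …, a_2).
Σ a^n = 1/(1 − a) = 1/804;  first 3 digits = (1, 4, 9)

v_11(a) = 1 ≥ 1, so the series converges in ℤ_11 to 1/(1 − a) = 1/(1 − (-803)) = 1/804. Expand this rational in ℤ_11: compute digits iteratively via d_i = x_i mod 11, x_{i+1} = (x_i − d_i)/11. The first 3 digits are (1, 4, 9).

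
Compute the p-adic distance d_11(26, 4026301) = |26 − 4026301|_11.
d_11(26, 4026301) = 1/161051

Step 1 — x − y = 26 − 4026301 = -4026275. Step 2 — v_11(-4026275) = 5 (factor: -4026275 = −(11^5 · 25); the sign does not affect v_p). Step 3 — |x − y|_11 = 11^{-5} = 1/161051.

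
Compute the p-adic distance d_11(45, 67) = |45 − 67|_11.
d_11(45, 67) = 1/11

Step 1 — x − y = 45 − 67 = -22. Step 2 — v_11(-22) = 1 (factor: -22 = −(11^1 · 2); the sign does not affect v_p). Step 3 — |x − y|_11 = 11^{-1} = 1/11.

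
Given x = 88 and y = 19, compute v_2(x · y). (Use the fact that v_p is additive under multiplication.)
v_2(1672) = 3

v_p(x) = 3 (factor: 88 = 2^3 · 11); v_p(y) = 0 (factor: 19 = 2^0 · 19). Additivity: v_p(xy) = v_p(x) + v_p(y) = 3 + 0 = 3. (Direct check: xy = 1672 = 2^3 · (209).)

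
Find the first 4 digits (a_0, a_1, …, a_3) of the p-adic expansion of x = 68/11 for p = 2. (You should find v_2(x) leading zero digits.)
(a_0, …, a_3) = (0, 0, 1, 1)

v_2(68/11) = 2, so a_0 = ... = a_1 = 0. Factor out: x = 2^2 · u with u = 17/11 a unit in ℤ_2. Expand u iteratively via a_{v+i} = u_i mod 2, u_{i+1} = (u_i − a_{v+i})/2:
  u_0 = 17/11;  a_2 = 1;  u_1 = (u_0 − 1)/2 = 3/11
  u_1 = 3/11;  a_3 = 1;  u_2 = (u_1 − 1)/2 = -4/11
Digits: (0, 0, 1, 1).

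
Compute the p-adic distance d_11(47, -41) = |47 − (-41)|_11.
d_11(47, -41) = 1/11

Step 1 — x − y = 47 − (-41) = 88. Step 2 — v_11(88) = 1 (factor: 88 = (11^1 · 8); the sign does not affect v_p). Step 3 — |x − y|_11 = 11^{-1} = 1/11.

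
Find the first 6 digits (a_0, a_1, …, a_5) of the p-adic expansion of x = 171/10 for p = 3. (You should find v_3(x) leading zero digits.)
(a_0, …, a_5) = (0, 0, 1, 0, 1, 0)

v_3(171/10) = 2, so a_0 = ... = a_1 = 0. Factor out: x = 3^2 · u with u = 19/10 a unit in ℤ_3. Expand u iteratively via a_{v+i} = u_i mod 3, u_{i+1} = (u_i − a_{v+i})/3:
  u_0 = 19/10;  a_2 = 1;  u_1 = (u_0 − 1)/3 = 3/10
  u_1 = 3/10;  a_3 = 0;  u_2 = (u_1 − 0)/3 = 1/10
  u_2 = 1/10;  a_4 = 1;  u_3 = (u_2 − 1)/3 = -3/10
  u_3 = -3/10;  a_5 = 0;  u_4 = (u_3 − 0)/3 = -1/10
Digits: (0, 0, 1, 0, 1, 0).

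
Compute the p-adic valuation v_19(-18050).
v_19(-18050) = 2

v_19(n) is the largest exponent k such that 19^k divides n. Factor out: -18050 = -19^2 · 50. (Sign doesn't affect v_p.) So v_19(-18050) = 2.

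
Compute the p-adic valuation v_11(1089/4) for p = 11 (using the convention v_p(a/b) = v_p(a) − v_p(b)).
v_11(1089/4) = 2

Factor powers of 11 from the numerator and denominator of the reduced fraction: 1089 = 11^2 · 9 and 4 = 11^0 · 4. Apply v_p(a/b) = v_p(a) − v_p(b): v_11(1089/4) = 2 − 0 = 2.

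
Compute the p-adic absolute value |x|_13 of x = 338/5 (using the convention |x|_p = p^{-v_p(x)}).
|338/5|_13 = 1/169

Step 1 — compute v_13(x) by factoring powers of 13 out of the numerator and denominator: v_13(338/5) = 2. Step 2 — apply |x|_p = p^{-v_p(x)} = 13^{-2} = 1/169.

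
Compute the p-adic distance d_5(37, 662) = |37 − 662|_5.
d_5(37, 662) = 1/625

Step 1 — x − y = 37 − 662 = -625. Step 2 — v_5(-625) = 4 (factor: -625 = −(5^4 · 1); the sign does not affect v_p). Step 3 — |x − y|_5 = 5^{-4} = 1/625.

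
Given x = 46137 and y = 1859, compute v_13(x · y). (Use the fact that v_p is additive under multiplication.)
v_13(85768683) = 5

v_p(x) = 3 (factor: 46137 = 13^3 · 21); v_p(y) = 2 (factor: 1859 = 13^2 · 11). Additivity: v_p(xy) = v_p(x) + v_p(y) = 3 + 2 = 5. (Direct check: xy = 85768683 = 13^5 · (231).)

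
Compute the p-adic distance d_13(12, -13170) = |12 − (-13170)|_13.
d_13(12, -13170) = 1/2197

Step 1 — x − y = 12 − (-13170) = 13182. Step 2 — v_13(13182) = 3 (factor: 13182 = (13^3 · 6); the sign does not affect v_p). Step 3 — |x − y|_13 = 13^{-3} = 1/2197.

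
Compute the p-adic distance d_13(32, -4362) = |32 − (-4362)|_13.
d_13(32, -4362) = 1/2197

Step 1 — x − y = 32 − (-4362) = 4394. Step 2 — v_13(4394) = 3 (factor: 4394 = (13^3 · 2); the sign does not affect v_p). Step 3 — |x − y|_13 = 13^{-3} = 1/2197.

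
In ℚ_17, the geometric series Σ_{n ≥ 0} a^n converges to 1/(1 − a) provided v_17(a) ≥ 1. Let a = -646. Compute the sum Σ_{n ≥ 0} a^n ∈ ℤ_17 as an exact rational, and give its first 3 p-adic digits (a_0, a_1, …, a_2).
Σ a^n = 1/(1 − a) = 1/647;  first 3 digits = (1, 13, 13)

v_17(a) = 1 ≥ 1, so the series converges in ℤ_17 to 1/(1 − a) = 1/(1 − (-646)) = 1/647. Expand this rational in ℤ_17: compute digits iteratively via d_i = x_i mod 17, x_{i+1} = (x_i − d_i)/17. The first 3 digits are (1, 13, 13).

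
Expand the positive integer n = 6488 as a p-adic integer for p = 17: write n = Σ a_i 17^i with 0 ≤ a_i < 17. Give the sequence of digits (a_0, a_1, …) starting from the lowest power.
(a_0, a_1, …) = (11, 7, 5, 1)

Repeated division by 17 gives the digits low-to-high: 6488 = 11 + 7·17^1 + 5·17^2 + 1·17^3. Digit sequence: (11, 7, 5, 1).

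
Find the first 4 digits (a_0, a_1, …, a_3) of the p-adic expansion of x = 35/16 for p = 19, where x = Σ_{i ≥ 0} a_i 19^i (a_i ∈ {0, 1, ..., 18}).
(a_0, …, a_3) = (1, 6, 8, 15)

v_19(35/16) = 0 (numerator and denominator both coprime to 19), so x ∈ ℤ_19^×. Compute digits iteratively via a_i = x_i mod 19, x_{i+1} = (x_i − a_i)/19, with x_0 = x:
  x_0 = 35/16;  a_0 = 1;  x_1 = (x_0 − 1)/19 = 1/16
  x_1 = 1/16;  a_1 = 6;  x_2 = (x_1 − 6)/19 = -5/16
  x_2 = -5/16;  a_2 = 8;  x_3 = (x_2 − 8)/19 = -7/16
  x_3 = -7/16;  a_3 = 15;  x_4 = (x_3 − 15)/19 = -13/16
Digits: (1, 6, 8, 15).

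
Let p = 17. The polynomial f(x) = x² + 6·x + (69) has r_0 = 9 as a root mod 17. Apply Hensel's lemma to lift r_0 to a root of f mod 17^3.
r_2 = 3324 (mod 4913)

Hensel: r_{i+1} = r_i − f(r_i)·(f′(r_i))^{-1} mod 17^{i+2}, f′(x) = 2x + 6. Iterate:
  r_0 = 9 (mod 17)
  r_1 = 145 (mod 289)
  r_2 = 3324 (mod 4913)
Final: r = 3324 satisfies f(r) ≡ 0 mod 17^3.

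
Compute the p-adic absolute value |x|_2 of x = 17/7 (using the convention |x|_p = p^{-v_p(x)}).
|17/7|_2 = 1

Step 1 — compute v_2(x) by factoring powers of 2 out of the numerator and denominator: v_2(17/7) = 0. Step 2 — apply |x|_p = p^{-v_p(x)} = 2^{0} = 1.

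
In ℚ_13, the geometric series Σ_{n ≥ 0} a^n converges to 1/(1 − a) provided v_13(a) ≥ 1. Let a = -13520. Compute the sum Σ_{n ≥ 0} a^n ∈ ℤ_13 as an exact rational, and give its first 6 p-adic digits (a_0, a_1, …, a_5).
Σ a^n = 1/(1 − a) = 1/13521;  first 6 digits = (1, 0, 11, 6, 3, 11)

v_13(a) = 2 ≥ 1, so the series converges in ℤ_13 to 1/(1 − a) = 1/(1 − (-13520)) = 1/13521. Expand this rational in ℤ_13: compute digits iteratively via d_i = x_i mod 13, x_{i+1} = (x_i − d_i)/13. The first 6 digits are (1, 0, 11, 6, 3, 11).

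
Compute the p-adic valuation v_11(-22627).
v_11(-22627) = 3

v_11(n) is the largest exponent k such that 11^k divides n. Factor out: -22627 = -11^3 · 17. (Sign doesn't affect v_p.) So v_11(-22627) = 3.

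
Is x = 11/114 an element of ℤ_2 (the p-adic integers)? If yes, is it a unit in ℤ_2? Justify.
x ∉ ℤ_2 (v_2(x) = -1 < 0)

ℤ_2 = {x ∈ ℚ_2 : v_2(x) ≥ 0} and ℤ_2^× = {x ∈ ℤ_2 : v_2(x) = 0}. Here v_2(11/114) = v_2(num) − v_2(den) = -1; compare against these criteria.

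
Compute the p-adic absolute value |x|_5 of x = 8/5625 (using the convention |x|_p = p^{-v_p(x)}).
|8/5625|_5 = 625

Step 1 — compute v_5(x) by factoring powers of 5 out of the numerator and denominator: v_5(8/5625) = -4. Step 2 — apply |x|_p = p^{-v_p(x)} = 5^{4} = 625.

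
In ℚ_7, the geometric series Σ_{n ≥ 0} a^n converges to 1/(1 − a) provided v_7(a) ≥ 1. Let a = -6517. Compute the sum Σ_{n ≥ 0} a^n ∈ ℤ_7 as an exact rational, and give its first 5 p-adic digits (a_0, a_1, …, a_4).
Σ a^n = 1/(1 − a) = 1/6518;  first 5 digits = (1, 0, 0, 2, 4)

v_7(a) = 3 ≥ 1, so the series converges in ℤ_7 to 1/(1 − a) = 1/(1 − (-6517)) = 1/6518. Expand this rational in ℤ_7: compute digits iteratively via d_i = x_i mod 7, x_{i+1} = (x_i − d_i)/7. The first 5 digits are (1, 0, 0, 2, 4).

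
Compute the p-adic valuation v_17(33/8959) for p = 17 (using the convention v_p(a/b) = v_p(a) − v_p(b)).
v_17(33/8959) = -2

Factor powers of 17 from the numerator and denominator of the reduced fraction: 33 = 17^0 · 33 and 8959 = 17^2 · 31. Apply v_p(a/b) = v_p(a) − v_p(b): v_17(33/8959) = 0 − 2 = -2.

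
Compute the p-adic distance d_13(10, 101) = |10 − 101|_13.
d_13(10, 101) = 1/13

Step 1 — x − y = 10 − 101 = -91. Step 2 — v_13(-91) = 1 (factor: -91 = −(13^1 · 7); the sign does not affect v_p). Step 3 — |x − y|_13 = 13^{-1} = 1/13.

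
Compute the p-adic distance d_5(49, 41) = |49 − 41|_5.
d_5(49, 41) = 1

Step 1 — x − y = 49 − 41 = 8. Step 2 — v_5(8) = 0 (factor: 8 = (5^0 · 8); the sign does not affect v_p). Step 3 — |x − y|_5 = 5^{0} = 1.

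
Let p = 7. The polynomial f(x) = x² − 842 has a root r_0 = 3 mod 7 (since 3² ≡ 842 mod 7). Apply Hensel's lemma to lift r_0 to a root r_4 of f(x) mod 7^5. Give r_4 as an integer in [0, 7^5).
r_4 = 7745 (mod 16807)

Hensel's recurrence: r_{i+1} = r_i − f(r_i)·(f′(r_i))^{-1} mod 7^{i+2}, with f′(x) = 2x. Iterate:
  r_0 = 3 (mod 7)
  r_1 = 3 (mod 49)
  r_2 = 199 (mod 343)
  r_3 = 542 (mod 2401)
  r_4 = 7745 (mod 16807)
Final: r_4 = 7745, and one checks f(r_4) ≡ 0 mod 7^5.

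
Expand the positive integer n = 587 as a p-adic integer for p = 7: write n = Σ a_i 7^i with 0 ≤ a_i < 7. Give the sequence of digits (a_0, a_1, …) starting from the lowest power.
(a_0, a_1, …) = (6, 6, 4, 1)

Repeated division by 7 gives the digits low-to-high: 587 = 6 + 6·7^1 + 4·7^2 + 1·7^3. Digit sequence: (6, 6, 4, 1).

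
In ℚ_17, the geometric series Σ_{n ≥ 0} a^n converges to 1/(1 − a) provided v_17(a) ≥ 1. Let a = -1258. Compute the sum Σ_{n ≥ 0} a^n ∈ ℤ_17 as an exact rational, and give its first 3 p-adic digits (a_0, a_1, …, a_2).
Σ a^n = 1/(1 − a) = 1/1259;  first 3 digits = (1, 11, 14)

v_17(a) = 1 ≥ 1, so the series converges in ℤ_17 to 1/(1 − a) = 1/(1 − (-1258)) = 1/1259. Expand this rational in ℤ_17: compute digits iteratively via d_i = x_i mod 17, x_{i+1} = (x_i − d_i)/17. The first 3 digits are (1, 11, 14).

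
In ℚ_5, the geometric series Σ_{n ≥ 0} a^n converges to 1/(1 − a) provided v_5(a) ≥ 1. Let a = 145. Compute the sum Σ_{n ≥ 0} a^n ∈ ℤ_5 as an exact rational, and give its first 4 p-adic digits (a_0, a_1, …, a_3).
Σ a^n = 1/(1 − a) = -1/144;  first 4 digits = (1, 4, 1, 3)

v_5(a) = 1 ≥ 1, so the series converges in ℤ_5 to 1/(1 − a) = 1/(1 − 145) = -1/144. Expand this rational in ℤ_5: compute digits iteratively via d_i = x_i mod 5, x_{i+1} = (x_i − d_i)/5. The first 4 digits are (1, 4, 1, 3).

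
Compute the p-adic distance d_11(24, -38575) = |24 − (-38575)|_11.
d_11(24, -38575) = 1/1331

Step 1 — x − y = 24 − (-38575) = 38599. Step 2 — v_11(38599) = 3 (factor: 38599 = (11^3 · 29); the sign does not affect v_p). Step 3 — |x − y|_11 = 11^{-3} = 1/1331.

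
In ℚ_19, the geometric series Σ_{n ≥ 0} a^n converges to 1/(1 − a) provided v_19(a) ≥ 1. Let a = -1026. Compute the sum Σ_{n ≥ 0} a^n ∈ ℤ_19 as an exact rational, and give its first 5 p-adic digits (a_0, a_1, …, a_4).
Σ a^n = 1/(1 − a) = 1/1027;  first 5 digits = (1, 3, 6, 9, 9)

v_19(a) = 1 ≥ 1, so the series converges in ℤ_19 to 1/(1 − a) = 1/(1 − (-1026)) = 1/1027. Expand this rational in ℤ_19: compute digits iteratively via d_i = x_i mod 19, x_{i+1} = (x_i − d_i)/19. The first 5 digits are (1, 3, 6, 9, 9).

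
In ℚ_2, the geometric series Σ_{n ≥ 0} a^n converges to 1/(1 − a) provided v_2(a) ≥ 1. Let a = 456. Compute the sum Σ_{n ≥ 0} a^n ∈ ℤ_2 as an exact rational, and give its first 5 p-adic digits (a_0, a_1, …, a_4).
Σ a^n = 1/(1 − a) = -1/455;  first 5 digits = (1, 0, 0, 1, 0)

v_2(a) = 3 ≥ 1, so the series converges in ℤ_2 to 1/(1 − a) = 1/(1 − 456) = -1/455. Expand this rational in ℤ_2: compute digits iteratively via d_i = x_i mod 2, x_{i+1} = (x_i − d_i)/2. The first 5 digits are (1, 0, 0, 1, 0).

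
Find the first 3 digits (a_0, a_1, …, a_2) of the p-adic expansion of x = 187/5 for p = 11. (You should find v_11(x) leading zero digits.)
(a_0, …, a_2) = (0, 10, 6)

v_11(187/5) = 1, so a_0 = ... = a_0 = 0. Factor out: x = 11^1 · u with u = 17/5 a unit in ℤ_11. Expand u iteratively via a_{v+i} = u_i mod 11, u_{i+1} = (u_i − a_{v+i})/11:
  u_0 = 17/5;  a_1 = 10;  u_1 = (u_0 − 10)/11 = -3/5
  u_1 = -3/5;  a_2 = 6;  u_2 = (u_1 − 6)/11 = -3/5
Digits: (0, 10, 6).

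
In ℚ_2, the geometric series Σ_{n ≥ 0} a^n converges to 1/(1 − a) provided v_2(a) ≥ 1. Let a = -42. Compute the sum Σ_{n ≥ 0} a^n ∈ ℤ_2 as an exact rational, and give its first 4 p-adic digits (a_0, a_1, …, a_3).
Σ a^n = 1/(1 − a) = 1/43;  first 4 digits = (1, 1, 0, 0)

v_2(a) = 1 ≥ 1, so the series converges in ℤ_2 to 1/(1 − a) = 1/(1 − (-42)) = 1/43. Expand this rational in ℤ_2: compute digits iteratively via d_i = x_i mod 2, x_{i+1} = (x_i − d_i)/2. The first 4 digits are (1, 1, 0, 0).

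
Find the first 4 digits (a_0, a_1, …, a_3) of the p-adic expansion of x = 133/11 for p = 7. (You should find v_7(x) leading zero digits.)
(a_0, …, a_3) = (0, 3, 3, 4)

v_7(133/11) = 1, so a_0 = ... = a_0 = 0. Factor out: x = 7^1 · u with u = 19/11 a unit in ℤ_7. Expand u iteratively via a_{v+i} = u_i mod 7, u_{i+1} = (u_i − a_{v+i})/7:
  u_0 = 19/11;  a_1 = 3;  u_1 = (u_0 − 3)/7 = -2/11
  u_1 = -2/11;  a_2 = 3;  u_2 = (u_1 − 3)/7 = -5/11
  u_2 = -5/11;  a_3 = 4;  u_3 = (u_2 − 4)/7 = -7/11
Digits: (0, 3, 3, 4).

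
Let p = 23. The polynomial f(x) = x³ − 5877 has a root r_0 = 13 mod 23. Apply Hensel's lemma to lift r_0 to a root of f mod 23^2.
r_1 = 519 (mod 529)

Hensel: r_{i+1} = r_i − f(r_i)/f′(r_i) mod 23^{i+2}, where f′(x) = 3x². Iterate:
  r_0 = 13 (mod 23)
  r_1 = 519 (mod 529)
Final: r = 519 with f(r) ≡ 0 mod 23^2.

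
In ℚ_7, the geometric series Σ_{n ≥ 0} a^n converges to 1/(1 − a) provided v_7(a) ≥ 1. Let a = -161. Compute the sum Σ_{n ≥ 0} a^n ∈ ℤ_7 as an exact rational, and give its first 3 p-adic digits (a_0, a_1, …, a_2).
Σ a^n = 1/(1 − a) = 1/162;  first 3 digits = (1, 5, 0)

v_7(a) = 1 ≥ 1, so the series converges in ℤ_7 to 1/(1 − a) = 1/(1 − (-161)) = 1/162. Expand this rational in ℤ_7: compute digits iteratively via d_i = x_i mod 7, x_{i+1} = (x_i − d_i)/7. The first 3 digits are (1, 5, 0).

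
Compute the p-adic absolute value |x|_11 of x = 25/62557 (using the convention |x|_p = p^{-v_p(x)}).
|25/62557|_11 = 1331

Step 1 — compute v_11(x) by factoring powers of 11 out of the numerator and denominator: v_11(25/62557) = -3. Step 2 — apply |x|_p = p^{-v_p(x)} = 11^{3} = 1331.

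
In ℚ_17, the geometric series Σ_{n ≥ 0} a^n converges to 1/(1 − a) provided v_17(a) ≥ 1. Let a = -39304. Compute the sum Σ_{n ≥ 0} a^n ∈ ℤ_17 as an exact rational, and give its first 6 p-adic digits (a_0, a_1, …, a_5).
Σ a^n = 1/(1 − a) = 1/39305;  first 6 digits = (1, 0, 0, 9, 16, 16)

v_17(a) = 3 ≥ 1, so the series converges in ℤ_17 to 1/(1 − a) = 1/(1 − (-39304)) = 1/39305. Expand this rational in ℤ_17: compute digits iteratively via d_i = x_i mod 17, x_{i+1} = (x_i − d_i)/17. The first 6 digits are (1, 0, 0, 9, 16, 16).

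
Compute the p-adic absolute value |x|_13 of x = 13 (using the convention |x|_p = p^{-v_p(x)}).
|13|_13 = 1/13

Step 1 — compute v_13(x) by factoring powers of 13 out of the numerator and denominator: v_13(13) = 1. Step 2 — apply |x|_p = p^{-v_p(x)} = 13^{-1} = 1/13.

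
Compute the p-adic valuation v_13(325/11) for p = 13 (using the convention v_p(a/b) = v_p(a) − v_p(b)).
v_13(325/11) = 1

Factor powers of 13 from the numerator and denominator of the reduced fraction: 325 = 13^1 · 25 and 11 = 13^0 · 11. Apply v_p(a/b) = v_p(a) − v_p(b): v_13(325/11) = 1 − 0 = 1.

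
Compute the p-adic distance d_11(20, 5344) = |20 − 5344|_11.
d_11(20, 5344) = 1/1331

Step 1 — x − y = 20 − 5344 = -5324. Step 2 — v_11(-5324) = 3 (factor: -5324 = −(11^3 · 4); the sign does not affect v_p). Step 3 — |x − y|_11 = 11^{-3} = 1/1331.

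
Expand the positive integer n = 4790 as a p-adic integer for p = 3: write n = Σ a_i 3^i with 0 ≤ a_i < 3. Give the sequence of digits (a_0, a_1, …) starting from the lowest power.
(a_0, a_1, …) = (2, 0, 1, 0, 2, 1, 0, 2)

Repeated division by 3 gives the digits low-to-high: 4790 = 2 + 1·3^2 + 2·3^4 + 1·3^5 + 2·3^7. Digit sequence: (2, 0, 1, 0, 2, 1, 0, 2).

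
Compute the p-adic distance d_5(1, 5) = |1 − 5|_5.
d_5(1, 5) = 1

Step 1 — x − y = 1 − 5 = -4. Step 2 — v_5(-4) = 0 (factor: -4 = −(5^0 · 4); the sign does not affect v_p). Step 3 — |x − y|_5 = 5^{0} = 1.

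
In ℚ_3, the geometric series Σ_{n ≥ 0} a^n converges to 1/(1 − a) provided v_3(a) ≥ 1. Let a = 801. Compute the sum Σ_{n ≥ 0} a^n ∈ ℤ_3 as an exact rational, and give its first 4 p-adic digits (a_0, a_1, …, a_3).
Σ a^n = 1/(1 − a) = -1/800;  first 4 digits = (1, 0, 2, 2)

v_3(a) = 2 ≥ 1, so the series converges in ℤ_3 to 1/(1 − a) = 1/(1 − 801) = -1/800. Expand this rational in ℤ_3: compute digits iteratively via d_i = x_i mod 3, x_{i+1} = (x_i − d_i)/3. The first 4 digits are (1, 0, 2, 2).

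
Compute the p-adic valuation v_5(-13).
v_5(-13) = 0

v_5(n) is the largest exponent k such that 5^k divides n. Factor out: -13 = -5^0 · 13. (Sign doesn't affect v_p.) So v_5(-13) = 0.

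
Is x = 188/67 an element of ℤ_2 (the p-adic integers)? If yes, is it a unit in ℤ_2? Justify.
x ∈ ℤ_2 but not a unit; v_2(x) = 2 > 0

ℤ_2 = {x ∈ ℚ_2 : v_2(x) ≥ 0} and ℤ_2^× = {x ∈ ℤ_2 : v_2(x) = 0}. Here v_2(188/67) = v_2(num) − v_2(den) = 2; compare against these criteria.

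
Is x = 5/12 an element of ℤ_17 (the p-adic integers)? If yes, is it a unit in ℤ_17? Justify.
x ∈ ℤ_17^× (unit); v_17(x) = 0

ℤ_17 = {x ∈ ℚ_17 : v_17(x) ≥ 0} and ℤ_17^× = {x ∈ ℤ_17 : v_17(x) = 0}. Here v_17(5/12) = v_17(num) − v_17(den) = 0; compare against these criteria.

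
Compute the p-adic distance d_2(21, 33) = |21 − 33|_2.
d_2(21, 33) = 1/4

Step 1 — x − y = 21 − 33 = -12. Step 2 — v_2(-12) = 2 (factor: -12 = −(2^2 · 3); the sign does not affect v_p). Step 3 — |x − y|_2 = 2^{-2} = 1/4.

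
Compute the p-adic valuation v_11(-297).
v_11(-297) = 1

v_11(n) is the largest exponent k such that 11^k divides n. Factor out: -297 = -11^1 · 27. (Sign doesn't affect v_p.) So v_11(-297) = 1.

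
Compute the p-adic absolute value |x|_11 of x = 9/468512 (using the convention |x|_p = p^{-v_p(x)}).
|9/468512|_11 = 14641

Step 1 — compute v_11(x) by factoring powers of 11 out of the numerator and denominator: v_11(9/468512) = -4. Step 2 — apply |x|_p = p^{-v_p(x)} = 11^{4} = 14641.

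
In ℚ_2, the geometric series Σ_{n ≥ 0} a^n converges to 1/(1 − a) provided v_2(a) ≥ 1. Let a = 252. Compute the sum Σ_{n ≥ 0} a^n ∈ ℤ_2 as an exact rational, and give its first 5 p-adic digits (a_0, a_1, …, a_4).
Σ a^n = 1/(1 − a) = -1/251;  first 5 digits = (1, 0, 1, 1, 0)

v_2(a) = 2 ≥ 1, so the series converges in ℤ_2 to 1/(1 − a) = 1/(1 − 252) = -1/251. Expand this rational in ℤ_2: compute digits iteratively via d_i = x_i mod 2, x_{i+1} = (x_i − d_i)/2. The first 5 digits are (1, 0, 1, 1, 0).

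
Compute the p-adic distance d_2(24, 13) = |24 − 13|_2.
d_2(24, 13) = 1

Step 1 — x − y = 24 − 13 = 11. Step 2 — v_2(11) = 0 (factor: 11 = (2^0 · 11); the sign does not affect v_p). Step 3 — |x − y|_2 = 2^{0} = 1.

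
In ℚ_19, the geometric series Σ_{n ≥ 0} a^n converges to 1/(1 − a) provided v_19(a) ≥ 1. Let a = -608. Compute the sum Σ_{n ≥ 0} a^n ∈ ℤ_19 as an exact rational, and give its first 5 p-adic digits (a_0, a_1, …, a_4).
Σ a^n = 1/(1 − a) = 1/609;  first 5 digits = (1, 6, 15, 3, 11)

v_19(a) = 1 ≥ 1, so the series converges in ℤ_19 to 1/(1 − a) = 1/(1 − (-608)) = 1/609. Expand this rational in ℤ_19: compute digits iteratively via d_i = x_i mod 19, x_{i+1} = (x_i − d_i)/19. The first 5 digits are (1, 6, 15, 3, 11).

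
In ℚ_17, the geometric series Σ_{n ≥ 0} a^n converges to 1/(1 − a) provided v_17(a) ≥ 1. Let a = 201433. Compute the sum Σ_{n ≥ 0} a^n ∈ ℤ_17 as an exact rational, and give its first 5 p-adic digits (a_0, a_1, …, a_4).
Σ a^n = 1/(1 − a) = -1/201432;  first 5 digits = (1, 0, 0, 7, 2)

v_17(a) = 3 ≥ 1, so the series converges in ℤ_17 to 1/(1 − a) = 1/(1 − 201433) = -1/201432. Expand this rational in ℤ_17: compute digits iteratively via d_i = x_i mod 17, x_{i+1} = (x_i − d_i)/17. The first 5 digits are (1, 0, 0, 7, 2).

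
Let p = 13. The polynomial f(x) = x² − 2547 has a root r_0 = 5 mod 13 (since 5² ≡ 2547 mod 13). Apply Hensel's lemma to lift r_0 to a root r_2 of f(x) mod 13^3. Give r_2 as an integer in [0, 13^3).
r_2 = 1305 (mod 2197)

Hensel's recurrence: r_{i+1} = r_i − f(r_i)·(f′(r_i))^{-1} mod 13^{i+2}, with f′(x) = 2x. Iterate:
  r_0 = 5 (mod 13)
  r_1 = 122 (mod 169)
  r_2 = 1305 (mod 2197)
Final: r_2 = 1305, and one checks f(r_2) ≡ 0 mod 13^3.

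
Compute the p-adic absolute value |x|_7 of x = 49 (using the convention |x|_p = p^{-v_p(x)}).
|49|_7 = 1/49

Step 1 — compute v_7(x) by factoring powers of 7 out of the numerator and denominator: v_7(49) = 2. Step 2 — apply |x|_p = p^{-v_p(x)} = 7^{-2} = 1/49.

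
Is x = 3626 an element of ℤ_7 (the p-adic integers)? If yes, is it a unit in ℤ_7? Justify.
x ∈ ℤ_7 but not a unit; v_7(x) = 2 > 0

ℤ_7 = {x ∈ ℚ_7 : v_7(x) ≥ 0} and ℤ_7^× = {x ∈ ℤ_7 : v_7(x) = 0}. Here v_7(3626) = v_7(num) − v_7(den) = 2; compare against these criteria.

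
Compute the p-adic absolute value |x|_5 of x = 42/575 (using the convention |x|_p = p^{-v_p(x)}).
|42/575|_5 = 25

Step 1 — compute v_5(x) by factoring powers of 5 out of the numerator and denominator: v_5(42/575) = -2. Step 2 — apply |x|_p = p^{-v_p(x)} = 5^{2} = 25.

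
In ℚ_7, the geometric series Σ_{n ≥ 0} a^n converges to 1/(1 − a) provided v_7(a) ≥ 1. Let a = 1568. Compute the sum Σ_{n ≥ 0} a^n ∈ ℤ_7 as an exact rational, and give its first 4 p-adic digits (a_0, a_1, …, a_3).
Σ a^n = 1/(1 − a) = -1/1567;  first 4 digits = (1, 0, 4, 4)

v_7(a) = 2 ≥ 1, so the series converges in ℤ_7 to 1/(1 − a) = 1/(1 − 1568) = -1/1567. Expand this rational in ℤ_7: compute digits iteratively via d_i = x_i mod 7, x_{i+1} = (x_i − d_i)/7. The first 4 digits are (1, 0, 4, 4).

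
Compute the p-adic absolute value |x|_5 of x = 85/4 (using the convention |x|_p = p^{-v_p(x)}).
|85/4|_5 = 1/5

Step 1 — compute v_5(x) by factoring powers of 5 out of the numerator and denominator: v_5(85/4) = 1. Step 2 — apply |x|_p = p^{-v_p(x)} = 5^{-1} = 1/5.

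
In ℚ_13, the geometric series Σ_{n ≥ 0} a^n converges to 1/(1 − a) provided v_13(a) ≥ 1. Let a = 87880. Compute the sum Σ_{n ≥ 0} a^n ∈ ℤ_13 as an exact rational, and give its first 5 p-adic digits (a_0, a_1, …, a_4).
Σ a^n = 1/(1 − a) = -1/87879;  first 5 digits = (1, 0, 0, 1, 3)

v_13(a) = 3 ≥ 1, so the series converges in ℤ_13 to 1/(1 − a) = 1/(1 − 87880) = -1/87879. Expand this rational in ℤ_13: compute digits iteratively via d_i = x_i mod 13, x_{i+1} = (x_i − d_i)/13. The first 5 digits are (1, 0, 0, 1, 3).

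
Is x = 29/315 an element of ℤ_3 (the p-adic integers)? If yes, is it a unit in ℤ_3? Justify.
x ∉ ℤ_3 (v_3(x) = -2 < 0)

ℤ_3 = {x ∈ ℚ_3 : v_3(x) ≥ 0} and ℤ_3^× = {x ∈ ℤ_3 : v_3(x) = 0}. Here v_3(29/315) = v_3(num) − v_3(den) = -2; compare against these criteria.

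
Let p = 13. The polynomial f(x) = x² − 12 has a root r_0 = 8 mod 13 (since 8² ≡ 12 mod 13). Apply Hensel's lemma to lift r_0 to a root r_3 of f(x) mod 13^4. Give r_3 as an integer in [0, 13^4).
r_3 = 8835 (mod 28561)

Hensel's recurrence: r_{i+1} = r_i − f(r_i)·(f′(r_i))^{-1} mod 13^{i+2}, with f′(x) = 2x. Iterate:
  r_0 = 8 (mod 13)
  r_1 = 47 (mod 169)
  r_2 = 47 (mod 2197)
  r_3 = 8835 (mod 28561)
Final: r_3 = 8835, and one checks f(r_3) ≡ 0 mod 13^4.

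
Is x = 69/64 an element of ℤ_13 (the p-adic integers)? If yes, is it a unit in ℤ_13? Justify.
x ∈ ℤ_13^× (unit); v_13(x) = 0

ℤ_13 = {x ∈ ℚ_13 : v_13(x) ≥ 0} and ℤ_13^× = {x ∈ ℤ_13 : v_13(x) = 0}. Here v_13(69/64) = v_13(num) − v_13(den) = 0; compare against these criteria.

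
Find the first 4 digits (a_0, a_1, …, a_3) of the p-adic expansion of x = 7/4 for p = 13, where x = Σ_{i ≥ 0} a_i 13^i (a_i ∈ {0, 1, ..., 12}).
(a_0, …, a_3) = (5, 3, 3, 3)

v_13(7/4) = 0 (numerator and denominator both coprime to 13), so x ∈ ℤ_13^×. Compute digits iteratively via a_i = x_i mod 13, x_{i+1} = (x_i − a_i)/13, with x_0 = x:
  x_0 = 7/4;  a_0 = 5;  x_1 = (x_0 − 5)/13 = -1/4
  x_1 = -1/4;  a_1 = 3;  x_2 = (x_1 − 3)/13 = -1/4
  x_2 = -1/4;  a_2 = 3;  x_3 = (x_2 − 3)/13 = -1/4
  x_3 = -1/4;  a_3 = 3;  x_4 = (x_3 − 3)/13 = -1/4
Digits: (5, 3, 3, 3).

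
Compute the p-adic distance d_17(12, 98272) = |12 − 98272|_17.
d_17(12, 98272) = 1/4913

Step 1 — x − y = 12 − 98272 = -98260. Step 2 — v_17(-98260) = 3 (factor: -98260 = −(17^3 · 20); the sign does not affect v_p). Step 3 — |x − y|_17 = 17^{-3} = 1/4913.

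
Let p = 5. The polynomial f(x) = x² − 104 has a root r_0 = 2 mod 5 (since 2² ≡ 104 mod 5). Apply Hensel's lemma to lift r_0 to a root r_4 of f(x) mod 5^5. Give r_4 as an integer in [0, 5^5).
r_4 = 652 (mod 3125)

Hensel's recurrence: r_{i+1} = r_i − f(r_i)·(f′(r_i))^{-1} mod 5^{i+2}, with f′(x) = 2x. Iterate:
  r_0 = 2 (mod 5)
  r_1 = 2 (mod 25)
  r_2 = 27 (mod 125)
  r_3 = 27 (mod 625)
  r_4 = 652 (mod 3125)
Final: r_4 = 652, and one checks f(r_4) ≡ 0 mod 5^5.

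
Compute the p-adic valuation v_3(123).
v_3(123) = 1

v_3(n) is the largest exponent k such that 3^k divides n. Factor out: 123 = 3^1 · 41. (Sign doesn't affect v_p.) So v_3(123) = 1.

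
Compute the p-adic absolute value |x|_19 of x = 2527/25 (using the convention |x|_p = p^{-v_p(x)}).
|2527/25|_19 = 1/361

Step 1 — compute v_19(x) by factoring powers of 19 out of the numerator and denominator: v_19(2527/25) = 2. Step 2 — apply |x|_p = p^{-v_p(x)} = 19^{-2} = 1/361.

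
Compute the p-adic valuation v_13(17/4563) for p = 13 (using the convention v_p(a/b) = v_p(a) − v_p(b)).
v_13(17/4563) = -2

Factor powers of 13 from the numerator and denominator of the reduced fraction: 17 = 13^0 · 17 and 4563 = 13^2 · 27. Apply v_p(a/b) = v_p(a) − v_p(b): v_13(17/4563) = 0 − 2 = -2.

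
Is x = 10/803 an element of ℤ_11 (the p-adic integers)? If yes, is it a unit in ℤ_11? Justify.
x ∉ ℤ_11 (v_11(x) = -1 < 0)

ℤ_11 = {x ∈ ℚ_11 : v_11(x) ≥ 0} and ℤ_11^× = {x ∈ ℤ_11 : v_11(x) = 0}. Here v_11(10/803) = v_11(num) − v_11(den) = -1; compare against these criteria.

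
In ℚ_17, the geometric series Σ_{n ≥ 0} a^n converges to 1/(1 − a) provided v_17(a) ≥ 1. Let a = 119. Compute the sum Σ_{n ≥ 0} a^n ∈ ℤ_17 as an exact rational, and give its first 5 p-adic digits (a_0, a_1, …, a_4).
Σ a^n = 1/(1 − a) = -1/118;  first 5 digits = (1, 7, 15, 5, 7)

v_17(a) = 1 ≥ 1, so the series converges in ℤ_17 to 1/(1 − a) = 1/(1 − 119) = -1/118. Expand this rational in ℤ_17: compute digits iteratively via d_i = x_i mod 17, x_{i+1} = (x_i − d_i)/17. The first 5 digits are (1, 7, 15, 5, 7).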